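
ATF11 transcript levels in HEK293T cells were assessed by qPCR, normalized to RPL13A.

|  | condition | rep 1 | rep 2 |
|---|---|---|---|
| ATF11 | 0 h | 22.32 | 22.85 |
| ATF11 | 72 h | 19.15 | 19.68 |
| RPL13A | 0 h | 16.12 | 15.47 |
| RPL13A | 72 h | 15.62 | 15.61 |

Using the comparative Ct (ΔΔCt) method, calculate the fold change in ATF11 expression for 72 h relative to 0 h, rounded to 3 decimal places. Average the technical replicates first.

7.945

Mean Ct: ATF11 0 h 22.585; ATF11 72 h 19.415; RPL13A 0 h 15.795; RPL13A 72 h 15.615
ΔCt(0 h) = 22.585 − 15.795 = 6.790
ΔCt(72 h) = 19.415 − 15.615 = 3.800
ΔΔCt = 3.800 − 6.790 = -2.990
Fold change = 2^(−(-2.990)) = 2^2.990 = 7.9447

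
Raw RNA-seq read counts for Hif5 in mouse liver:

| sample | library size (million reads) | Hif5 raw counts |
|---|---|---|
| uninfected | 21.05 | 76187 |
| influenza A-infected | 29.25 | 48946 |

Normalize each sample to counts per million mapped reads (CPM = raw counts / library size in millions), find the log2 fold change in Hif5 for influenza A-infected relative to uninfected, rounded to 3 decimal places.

-1.113

CPM(uninfected) = 76187 / 21.05 = 3619.3349
CPM(influenza A-infected) = 48946 / 29.25 = 1673.3675
Fold change = 1673.3675 / 3619.3349 = 0.46234
log2(0.46234) = -1.1130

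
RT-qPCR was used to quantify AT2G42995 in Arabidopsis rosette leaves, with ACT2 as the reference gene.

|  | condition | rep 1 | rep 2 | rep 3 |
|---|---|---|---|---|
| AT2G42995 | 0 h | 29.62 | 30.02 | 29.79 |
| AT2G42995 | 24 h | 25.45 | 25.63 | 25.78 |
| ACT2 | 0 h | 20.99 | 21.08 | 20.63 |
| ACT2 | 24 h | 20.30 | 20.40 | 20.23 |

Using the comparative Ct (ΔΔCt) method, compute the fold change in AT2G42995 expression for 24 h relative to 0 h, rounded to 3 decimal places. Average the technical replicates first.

Mean Ct: AT2G42995 0 h 29.810; AT2G42995 24 h 25.620; ACT2 0 h 20.900; ACT2 24 h 20.310
ΔCt(0 h) = 29.810 − 20.900 = 8.910
ΔCt(24 h) = 25.620 − 20.310 = 5.310
ΔΔCt = 5.310 − 8.910 = -3.600
Fold change = 2^(−(-3.600)) = 2^3.600 = 12.1257

12.126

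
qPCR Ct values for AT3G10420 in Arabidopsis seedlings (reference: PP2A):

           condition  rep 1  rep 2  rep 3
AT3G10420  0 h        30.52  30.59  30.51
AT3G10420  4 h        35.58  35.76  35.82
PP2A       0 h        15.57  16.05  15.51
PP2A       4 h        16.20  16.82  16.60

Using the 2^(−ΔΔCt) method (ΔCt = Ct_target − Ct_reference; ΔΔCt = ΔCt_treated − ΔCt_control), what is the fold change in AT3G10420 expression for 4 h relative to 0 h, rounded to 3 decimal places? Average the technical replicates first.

Mean Ct: AT3G10420 0 h 30.540; AT3G10420 4 h 35.720; PP2A 0 h 15.710; PP2A 4 h 16.540
ΔCt(0 h) = 30.540 − 15.710 = 14.830
ΔCt(4 h) = 35.720 − 16.540 = 19.180
ΔΔCt = 19.180 − 14.830 = 4.350
Fold change = 2^(−4.350) = 0.0490

0.049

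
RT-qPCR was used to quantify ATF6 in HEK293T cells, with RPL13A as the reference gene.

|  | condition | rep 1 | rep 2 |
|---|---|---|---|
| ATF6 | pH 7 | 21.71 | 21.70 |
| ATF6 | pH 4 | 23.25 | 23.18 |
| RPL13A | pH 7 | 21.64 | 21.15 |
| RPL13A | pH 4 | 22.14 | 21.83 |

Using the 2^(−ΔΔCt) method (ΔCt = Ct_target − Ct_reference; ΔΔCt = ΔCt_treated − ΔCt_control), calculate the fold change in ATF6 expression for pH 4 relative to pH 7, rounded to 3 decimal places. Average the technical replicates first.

0.529

Mean Ct: ATF6 pH 7 21.705; ATF6 pH 4 23.215; RPL13A pH 7 21.395; RPL13A pH 4 21.985
ΔCt(pH 7) = 21.705 − 21.395 = 0.310
ΔCt(pH 4) = 23.215 − 21.985 = 1.230
ΔΔCt = 1.230 − 0.310 = 0.920
Fold change = 2^(−0.920) = 0.5285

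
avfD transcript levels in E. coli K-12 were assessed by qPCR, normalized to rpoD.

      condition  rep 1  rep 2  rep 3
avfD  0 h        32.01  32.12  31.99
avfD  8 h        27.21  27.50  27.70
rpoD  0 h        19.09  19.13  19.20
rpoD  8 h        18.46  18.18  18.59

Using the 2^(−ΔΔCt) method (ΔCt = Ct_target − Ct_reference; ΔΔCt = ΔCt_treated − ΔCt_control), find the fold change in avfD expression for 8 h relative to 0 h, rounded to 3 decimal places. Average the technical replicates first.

14.320

Mean Ct: avfD 0 h 32.040; avfD 8 h 27.470; rpoD 0 h 19.140; rpoD 8 h 18.410
ΔCt(0 h) = 32.040 − 19.140 = 12.900
ΔCt(8 h) = 27.470 − 18.410 = 9.060
ΔΔCt = 9.060 − 12.900 = -3.840
Fold change = 2^(−(-3.840)) = 2^3.840 = 14.3204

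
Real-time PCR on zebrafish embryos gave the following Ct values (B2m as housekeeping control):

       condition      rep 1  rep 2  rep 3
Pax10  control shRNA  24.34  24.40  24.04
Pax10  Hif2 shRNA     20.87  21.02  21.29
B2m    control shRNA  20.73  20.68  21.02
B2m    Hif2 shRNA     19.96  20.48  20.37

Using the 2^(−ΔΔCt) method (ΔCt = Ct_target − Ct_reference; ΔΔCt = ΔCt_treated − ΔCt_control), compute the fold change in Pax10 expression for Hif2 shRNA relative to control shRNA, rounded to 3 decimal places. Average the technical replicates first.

Mean Ct: Pax10 control shRNA 24.260; Pax10 Hif2 shRNA 21.060; B2m control shRNA 20.810; B2m Hif2 shRNA 20.270
ΔCt(control shRNA) = 24.260 − 20.810 = 3.450
ΔCt(Hif2 shRNA) = 21.060 − 20.270 = 0.790
ΔΔCt = 0.790 − 3.450 = -2.660
Fold change = 2^(−(-2.660)) = 2^2.660 = 6.3203

6.320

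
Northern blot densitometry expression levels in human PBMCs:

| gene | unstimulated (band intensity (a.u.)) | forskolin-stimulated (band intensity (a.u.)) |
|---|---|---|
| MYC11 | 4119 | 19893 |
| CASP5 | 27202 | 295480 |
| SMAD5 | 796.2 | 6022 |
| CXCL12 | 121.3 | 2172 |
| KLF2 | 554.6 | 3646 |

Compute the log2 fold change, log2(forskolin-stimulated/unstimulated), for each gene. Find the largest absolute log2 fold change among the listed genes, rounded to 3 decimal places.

4.162

log2(19893/4119) = 2.272  (MYC11)
log2(295480/27202) = 3.441  (CASP5)
log2(6022/796.2) = 2.919  (SMAD5)
log2(2172/121.3) = 4.162  (CXCL12)
log2(3646/554.6) = 2.717  (KLF2)
The largest magnitude belongs to CXCL12.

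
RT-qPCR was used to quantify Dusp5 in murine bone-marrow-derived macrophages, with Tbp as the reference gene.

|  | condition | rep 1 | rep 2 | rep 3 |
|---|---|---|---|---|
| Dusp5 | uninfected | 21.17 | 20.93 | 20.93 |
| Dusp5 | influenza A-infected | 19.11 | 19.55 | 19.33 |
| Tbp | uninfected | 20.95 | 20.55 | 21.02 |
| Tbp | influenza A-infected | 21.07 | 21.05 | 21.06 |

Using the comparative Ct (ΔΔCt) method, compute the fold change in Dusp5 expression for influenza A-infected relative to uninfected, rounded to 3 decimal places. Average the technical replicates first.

3.732

Mean Ct: Dusp5 uninfected 21.010; Dusp5 influenza A-infected 19.330; Tbp uninfected 20.840; Tbp influenza A-infected 21.060
ΔCt(uninfected) = 21.010 − 20.840 = 0.170
ΔCt(influenza A-infected) = 19.330 − 21.060 = -1.730
ΔΔCt = -1.730 − 0.170 = -1.900
Fold change = 2^(−(-1.900)) = 2^1.900 = 3.7321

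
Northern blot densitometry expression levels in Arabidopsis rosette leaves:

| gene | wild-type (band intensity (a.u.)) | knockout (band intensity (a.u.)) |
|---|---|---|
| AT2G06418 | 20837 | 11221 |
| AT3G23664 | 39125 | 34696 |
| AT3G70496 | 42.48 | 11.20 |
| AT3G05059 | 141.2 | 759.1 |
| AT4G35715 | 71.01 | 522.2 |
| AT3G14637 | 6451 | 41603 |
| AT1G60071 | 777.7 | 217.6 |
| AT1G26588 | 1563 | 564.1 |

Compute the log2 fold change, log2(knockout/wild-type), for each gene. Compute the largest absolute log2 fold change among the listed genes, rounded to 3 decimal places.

log2(11221/20837) = -0.893  (AT2G06418)
log2(34696/39125) = -0.173  (AT3G23664)
log2(11.20/42.48) = -1.923  (AT3G70496)
log2(759.1/141.2) = 2.427  (AT3G05059)
log2(522.2/71.01) = 2.879  (AT4G35715)
log2(41603/6451) = 2.689  (AT3G14637)
log2(217.6/777.7) = -1.838  (AT1G60071)
log2(564.1/1563) = -1.470  (AT1G26588)
The largest magnitude belongs to AT4G35715.

2.879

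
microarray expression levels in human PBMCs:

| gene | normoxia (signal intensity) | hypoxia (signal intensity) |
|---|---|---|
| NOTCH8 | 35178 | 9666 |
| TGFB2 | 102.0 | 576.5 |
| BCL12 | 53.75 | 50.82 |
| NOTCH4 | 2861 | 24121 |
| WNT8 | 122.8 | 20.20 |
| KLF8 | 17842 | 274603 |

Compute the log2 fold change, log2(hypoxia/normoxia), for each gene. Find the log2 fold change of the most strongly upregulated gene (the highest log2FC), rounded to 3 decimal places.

log2(9666/35178) = -1.864  (NOTCH8)
log2(576.5/102.0) = 2.499  (TGFB2)
log2(50.82/53.75) = -0.081  (BCL12)
log2(24121/2861) = 3.076  (NOTCH4)
log2(20.20/122.8) = -2.604  (WNT8)
log2(274603/17842) = 3.944  (KLF8)
KLF8 is most strongly upregulated.

3.944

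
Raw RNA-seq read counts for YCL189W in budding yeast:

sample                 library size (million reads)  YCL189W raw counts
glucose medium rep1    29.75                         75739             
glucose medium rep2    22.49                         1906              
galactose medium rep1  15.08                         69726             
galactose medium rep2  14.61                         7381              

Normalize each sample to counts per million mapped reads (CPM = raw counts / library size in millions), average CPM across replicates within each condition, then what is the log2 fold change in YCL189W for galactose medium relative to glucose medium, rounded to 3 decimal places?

0.963

CPM(glucose medium rep1) = 75739 / 29.75 = 2545.8487
CPM(glucose medium rep2) = 1906 / 22.49 = 84.7488
CPM(galactose medium rep1) = 69726 / 15.08 = 4623.7401
CPM(galactose medium rep2) = 7381 / 14.61 = 505.2019
mean CPM(glucose medium) = 1315.2988; mean CPM(galactose medium) = 2564.4710
Fold change = 2564.4710 / 1315.2988 = 1.94973
log2(1.94973) = 0.9633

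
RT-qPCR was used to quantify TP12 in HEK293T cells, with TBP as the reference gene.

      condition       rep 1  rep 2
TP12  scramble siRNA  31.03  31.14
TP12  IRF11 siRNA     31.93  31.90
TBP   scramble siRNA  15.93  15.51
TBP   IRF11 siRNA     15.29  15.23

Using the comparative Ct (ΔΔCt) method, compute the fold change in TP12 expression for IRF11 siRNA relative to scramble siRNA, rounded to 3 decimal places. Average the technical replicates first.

0.409

Mean Ct: TP12 scramble siRNA 31.085; TP12 IRF11 siRNA 31.915; TBP scramble siRNA 15.720; TBP IRF11 siRNA 15.260
ΔCt(scramble siRNA) = 31.085 − 15.720 = 15.365
ΔCt(IRF11 siRNA) = 31.915 − 15.260 = 16.655
ΔΔCt = 16.655 − 15.365 = 1.290
Fold change = 2^(−1.290) = 0.4090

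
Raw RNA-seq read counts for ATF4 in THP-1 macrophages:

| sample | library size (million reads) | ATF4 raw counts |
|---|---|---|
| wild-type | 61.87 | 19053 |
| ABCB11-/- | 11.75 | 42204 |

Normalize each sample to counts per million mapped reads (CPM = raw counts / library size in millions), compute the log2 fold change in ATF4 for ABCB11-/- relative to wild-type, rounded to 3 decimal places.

3.544

CPM(wild-type) = 19053 / 61.87 = 307.9522
CPM(ABCB11-/-) = 42204 / 11.75 = 3591.8298
Fold change = 3591.8298 / 307.9522 = 11.66360
log2(11.66360) = 3.5439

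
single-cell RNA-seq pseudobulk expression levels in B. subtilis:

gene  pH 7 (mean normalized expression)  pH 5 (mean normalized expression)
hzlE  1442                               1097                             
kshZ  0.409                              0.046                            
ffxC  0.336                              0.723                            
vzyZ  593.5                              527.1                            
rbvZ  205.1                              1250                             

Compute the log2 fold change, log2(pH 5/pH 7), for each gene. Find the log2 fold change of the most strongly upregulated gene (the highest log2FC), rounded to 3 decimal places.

log2(1097/1442) = -0.395  (hzlE)
log2(0.046/0.409) = -3.152  (kshZ)
log2(0.723/0.336) = 1.106  (ffxC)
log2(527.1/593.5) = -0.171  (vzyZ)
log2(1250/205.1) = 2.608  (rbvZ)
rbvZ is most strongly upregulated.

2.608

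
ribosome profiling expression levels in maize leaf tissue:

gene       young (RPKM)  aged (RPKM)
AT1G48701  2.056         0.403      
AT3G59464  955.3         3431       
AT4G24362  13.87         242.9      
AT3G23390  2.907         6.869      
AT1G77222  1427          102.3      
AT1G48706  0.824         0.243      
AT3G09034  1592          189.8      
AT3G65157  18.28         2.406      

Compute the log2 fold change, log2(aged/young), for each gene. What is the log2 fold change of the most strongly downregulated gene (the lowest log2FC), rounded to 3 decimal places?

log2(0.403/2.056) = -2.351  (AT1G48701)
log2(3431/955.3) = 1.845  (AT3G59464)
log2(242.9/13.87) = 4.130  (AT4G24362)
log2(6.869/2.907) = 1.241  (AT3G23390)
log2(102.3/1427) = -3.802  (AT1G77222)
log2(0.243/0.824) = -1.762  (AT1G48706)
log2(189.8/1592) = -3.068  (AT3G09034)
log2(2.406/18.28) = -2.926  (AT3G65157)
AT1G77222 is most strongly downregulated.

-3.802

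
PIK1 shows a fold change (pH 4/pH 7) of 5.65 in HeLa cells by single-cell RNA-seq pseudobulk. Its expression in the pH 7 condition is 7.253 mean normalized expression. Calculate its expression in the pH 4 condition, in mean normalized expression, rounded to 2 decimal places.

40.98

pH 4 expression = 7.253 × 5.65 = 40.98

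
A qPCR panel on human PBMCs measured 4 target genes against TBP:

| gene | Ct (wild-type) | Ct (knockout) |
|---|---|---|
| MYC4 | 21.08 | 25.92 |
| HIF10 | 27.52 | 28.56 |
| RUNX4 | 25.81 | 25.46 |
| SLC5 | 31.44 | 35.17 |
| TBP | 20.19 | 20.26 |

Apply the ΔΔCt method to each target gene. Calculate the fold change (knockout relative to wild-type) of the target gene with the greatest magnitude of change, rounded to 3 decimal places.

MYC4: ΔΔCt = (25.92−20.26) − (21.08−20.19) = 5.66 − 0.89 = 4.77; fold change = 2^-4.77 = 0.037
HIF10: ΔΔCt = (28.56−20.26) − (27.52−20.19) = 8.30 − 7.33 = 0.97; fold change = 2^-0.97 = 0.511
RUNX4: ΔΔCt = (25.46−20.26) − (25.81−20.19) = 5.20 − 5.62 = -0.42; fold change = 2^0.42 = 1.338
SLC5: ΔΔCt = (35.17−20.26) − (31.44−20.19) = 14.91 − 11.25 = 3.66; fold change = 2^-3.66 = 0.079
MYC4 has the largest |ΔΔCt| = 4.77.

0.037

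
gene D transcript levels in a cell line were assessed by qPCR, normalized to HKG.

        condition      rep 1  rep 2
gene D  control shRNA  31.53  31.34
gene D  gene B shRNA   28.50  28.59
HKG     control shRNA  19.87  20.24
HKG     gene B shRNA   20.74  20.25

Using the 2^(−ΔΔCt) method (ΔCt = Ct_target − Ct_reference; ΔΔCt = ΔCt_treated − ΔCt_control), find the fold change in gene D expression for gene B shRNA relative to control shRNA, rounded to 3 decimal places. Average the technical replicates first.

10.056

Mean Ct: gene D control shRNA 31.435; gene D gene B shRNA 28.545; HKG control shRNA 20.055; HKG gene B shRNA 20.495
ΔCt(control shRNA) = 31.435 − 20.055 = 11.380
ΔCt(gene B shRNA) = 28.545 − 20.495 = 8.050
ΔΔCt = 8.050 − 11.380 = -3.330
Fold change = 2^(−(-3.330)) = 2^3.330 = 10.0561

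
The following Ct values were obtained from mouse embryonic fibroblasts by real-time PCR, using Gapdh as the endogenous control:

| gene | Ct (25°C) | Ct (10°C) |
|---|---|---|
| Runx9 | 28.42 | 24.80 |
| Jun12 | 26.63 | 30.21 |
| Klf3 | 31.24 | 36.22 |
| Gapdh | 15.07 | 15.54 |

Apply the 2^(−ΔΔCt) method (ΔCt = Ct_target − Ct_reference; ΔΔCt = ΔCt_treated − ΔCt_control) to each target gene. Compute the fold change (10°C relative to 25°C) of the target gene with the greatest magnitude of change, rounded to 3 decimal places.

Runx9: ΔΔCt = (24.80−15.54) − (28.42−15.07) = 9.26 − 13.35 = -4.09; fold change = 2^4.09 = 17.030
Jun12: ΔΔCt = (30.21−15.54) − (26.63−15.07) = 14.67 − 11.56 = 3.11; fold change = 2^-3.11 = 0.116
Klf3: ΔΔCt = (36.22−15.54) − (31.24−15.07) = 20.68 − 16.17 = 4.51; fold change = 2^-4.51 = 0.044
Klf3 has the largest |ΔΔCt| = 4.51.

0.044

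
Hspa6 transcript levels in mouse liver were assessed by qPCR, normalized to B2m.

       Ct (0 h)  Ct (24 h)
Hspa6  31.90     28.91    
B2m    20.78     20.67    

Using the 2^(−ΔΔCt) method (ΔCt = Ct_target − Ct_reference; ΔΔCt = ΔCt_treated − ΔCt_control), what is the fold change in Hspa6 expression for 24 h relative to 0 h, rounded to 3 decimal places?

ΔCt(0 h) = 31.900 − 20.780 = 11.120
ΔCt(24 h) = 28.910 − 20.670 = 8.240
ΔΔCt = 8.240 − 11.120 = -2.880
Fold change = 2^(−(-2.880)) = 2^2.880 = 7.3615

7.362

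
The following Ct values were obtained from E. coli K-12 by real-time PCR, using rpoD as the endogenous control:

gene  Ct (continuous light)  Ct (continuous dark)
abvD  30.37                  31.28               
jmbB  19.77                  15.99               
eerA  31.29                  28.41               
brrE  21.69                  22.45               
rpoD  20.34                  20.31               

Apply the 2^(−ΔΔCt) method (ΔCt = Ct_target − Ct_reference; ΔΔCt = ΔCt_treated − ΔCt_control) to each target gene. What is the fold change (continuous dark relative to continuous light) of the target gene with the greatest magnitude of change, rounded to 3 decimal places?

13.454

abvD: ΔΔCt = (31.28−20.31) − (30.37−20.34) = 10.97 − 10.03 = 0.94; fold change = 2^-0.94 = 0.521
jmbB: ΔΔCt = (15.99−20.31) − (19.77−20.34) = -4.32 − (-0.57) = -3.75; fold change = 2^3.75 = 13.454
eerA: ΔΔCt = (28.41−20.31) − (31.29−20.34) = 8.10 − 10.95 = -2.85; fold change = 2^2.85 = 7.210
brrE: ΔΔCt = (22.45−20.31) − (21.69−20.34) = 2.14 − 1.35 = 0.79; fold change = 2^-0.79 = 0.578
jmbB has the largest |ΔΔCt| = 3.75.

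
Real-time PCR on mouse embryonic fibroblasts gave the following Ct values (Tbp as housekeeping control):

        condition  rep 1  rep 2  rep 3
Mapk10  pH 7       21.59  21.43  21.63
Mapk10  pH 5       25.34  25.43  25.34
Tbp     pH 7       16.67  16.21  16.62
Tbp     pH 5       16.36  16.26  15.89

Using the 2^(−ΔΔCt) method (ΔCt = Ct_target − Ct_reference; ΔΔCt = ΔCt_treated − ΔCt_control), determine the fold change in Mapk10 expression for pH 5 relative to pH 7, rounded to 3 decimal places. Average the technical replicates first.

0.056

Mean Ct: Mapk10 pH 7 21.550; Mapk10 pH 5 25.370; Tbp pH 7 16.500; Tbp pH 5 16.170
ΔCt(pH 7) = 21.550 − 16.500 = 5.050
ΔCt(pH 5) = 25.370 − 16.170 = 9.200
ΔΔCt = 9.200 − 5.050 = 4.150
Fold change = 2^(−4.150) = 0.0563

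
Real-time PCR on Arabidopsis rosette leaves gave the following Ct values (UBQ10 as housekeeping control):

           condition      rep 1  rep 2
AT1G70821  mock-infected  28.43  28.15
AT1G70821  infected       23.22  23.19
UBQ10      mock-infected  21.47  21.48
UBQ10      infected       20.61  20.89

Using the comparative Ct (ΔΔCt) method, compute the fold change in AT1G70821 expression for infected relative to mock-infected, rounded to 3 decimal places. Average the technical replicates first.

20.535

Mean Ct: AT1G70821 mock-infected 28.290; AT1G70821 infected 23.205; UBQ10 mock-infected 21.475; UBQ10 infected 20.750
ΔCt(mock-infected) = 28.290 − 21.475 = 6.815
ΔCt(infected) = 23.205 − 20.750 = 2.455
ΔΔCt = 2.455 − 6.815 = -4.360
Fold change = 2^(−(-4.360)) = 2^4.360 = 20.5348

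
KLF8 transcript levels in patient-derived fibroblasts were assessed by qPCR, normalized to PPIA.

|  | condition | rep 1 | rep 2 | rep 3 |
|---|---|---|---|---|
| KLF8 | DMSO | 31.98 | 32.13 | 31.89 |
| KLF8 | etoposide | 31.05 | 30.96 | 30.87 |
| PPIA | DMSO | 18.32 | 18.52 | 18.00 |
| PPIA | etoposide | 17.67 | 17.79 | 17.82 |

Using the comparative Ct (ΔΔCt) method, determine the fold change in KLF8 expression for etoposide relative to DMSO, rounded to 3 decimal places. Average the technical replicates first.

1.434

Mean Ct: KLF8 DMSO 32.000; KLF8 etoposide 30.960; PPIA DMSO 18.280; PPIA etoposide 17.760
ΔCt(DMSO) = 32.000 − 18.280 = 13.720
ΔCt(etoposide) = 30.960 − 17.760 = 13.200
ΔΔCt = 13.200 − 13.720 = -0.520
Fold change = 2^(−(-0.520)) = 2^0.520 = 1.4340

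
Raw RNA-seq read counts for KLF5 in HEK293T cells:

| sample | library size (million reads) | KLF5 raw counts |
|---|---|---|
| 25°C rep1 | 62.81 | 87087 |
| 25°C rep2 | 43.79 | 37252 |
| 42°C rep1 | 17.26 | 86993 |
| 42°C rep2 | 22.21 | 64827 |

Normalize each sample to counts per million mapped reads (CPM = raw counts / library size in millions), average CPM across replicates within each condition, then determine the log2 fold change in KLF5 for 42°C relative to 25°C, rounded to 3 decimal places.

1.831

CPM(25°C rep1) = 87087 / 62.81 = 1386.5149
CPM(25°C rep2) = 37252 / 43.79 = 850.6965
CPM(42°C rep1) = 86993 / 17.26 = 5040.1506
CPM(42°C rep2) = 64827 / 22.21 = 2918.8204
mean CPM(25°C) = 1118.6057; mean CPM(42°C) = 3979.4855
Fold change = 3979.4855 / 1118.6057 = 3.55754
log2(3.55754) = 1.8309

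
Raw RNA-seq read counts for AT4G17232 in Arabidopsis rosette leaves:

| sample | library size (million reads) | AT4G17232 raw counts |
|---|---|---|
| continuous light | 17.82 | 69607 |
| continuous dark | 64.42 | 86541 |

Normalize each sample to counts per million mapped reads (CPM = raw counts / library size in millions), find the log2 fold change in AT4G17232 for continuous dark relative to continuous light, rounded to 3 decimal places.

-1.540

CPM(continuous light) = 69607 / 17.82 = 3906.1167
CPM(continuous dark) = 86541 / 64.42 = 1343.3871
Fold change = 1343.3871 / 3906.1167 = 0.34392
log2(0.34392) = -1.5399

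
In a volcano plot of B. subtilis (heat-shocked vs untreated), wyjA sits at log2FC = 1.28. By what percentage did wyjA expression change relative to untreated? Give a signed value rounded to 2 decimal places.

Fold change = 2^(1.28) = 2.4284
Percent change = (FC − 1) × 100% = (2.4284 − 1) × 100 = 142.84%

142.84%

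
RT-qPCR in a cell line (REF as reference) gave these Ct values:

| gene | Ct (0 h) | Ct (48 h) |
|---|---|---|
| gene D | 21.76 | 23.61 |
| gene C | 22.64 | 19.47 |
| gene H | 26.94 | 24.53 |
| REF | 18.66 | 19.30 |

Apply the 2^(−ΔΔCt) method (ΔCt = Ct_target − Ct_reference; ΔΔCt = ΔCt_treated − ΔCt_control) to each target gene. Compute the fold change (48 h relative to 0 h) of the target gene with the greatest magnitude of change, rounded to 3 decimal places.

gene D: ΔΔCt = (23.61−19.30) − (21.76−18.66) = 4.31 − 3.10 = 1.21; fold change = 2^-1.21 = 0.432
gene C: ΔΔCt = (19.47−19.30) − (22.64−18.66) = 0.17 − 3.98 = -3.81; fold change = 2^3.81 = 14.026
gene H: ΔΔCt = (24.53−19.30) − (26.94−18.66) = 5.23 − 8.28 = -3.05; fold change = 2^3.05 = 8.282
gene C has the largest |ΔΔCt| = 3.81.

14.026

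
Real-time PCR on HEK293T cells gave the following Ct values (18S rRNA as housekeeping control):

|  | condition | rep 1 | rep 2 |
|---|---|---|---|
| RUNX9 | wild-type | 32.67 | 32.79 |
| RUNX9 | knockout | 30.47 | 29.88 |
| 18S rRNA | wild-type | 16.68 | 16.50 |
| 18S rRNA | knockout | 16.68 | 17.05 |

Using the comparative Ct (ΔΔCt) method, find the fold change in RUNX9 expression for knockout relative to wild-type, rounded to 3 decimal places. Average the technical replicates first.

7.111

Mean Ct: RUNX9 wild-type 32.730; RUNX9 knockout 30.175; 18S rRNA wild-type 16.590; 18S rRNA knockout 16.865
ΔCt(wild-type) = 32.730 − 16.590 = 16.140
ΔCt(knockout) = 30.175 − 16.865 = 13.310
ΔΔCt = 13.310 − 16.140 = -2.830
Fold change = 2^(−(-2.830)) = 2^2.830 = 7.1107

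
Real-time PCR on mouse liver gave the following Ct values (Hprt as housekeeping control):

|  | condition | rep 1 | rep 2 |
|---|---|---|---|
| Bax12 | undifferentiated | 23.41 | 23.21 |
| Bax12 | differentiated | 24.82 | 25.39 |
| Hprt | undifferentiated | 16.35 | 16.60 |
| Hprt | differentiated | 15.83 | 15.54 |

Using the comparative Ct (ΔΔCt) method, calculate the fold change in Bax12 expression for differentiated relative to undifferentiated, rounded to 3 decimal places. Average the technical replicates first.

Mean Ct: Bax12 undifferentiated 23.310; Bax12 differentiated 25.105; Hprt undifferentiated 16.475; Hprt differentiated 15.685
ΔCt(undifferentiated) = 23.310 − 16.475 = 6.835
ΔCt(differentiated) = 25.105 − 15.685 = 9.420
ΔΔCt = 9.420 − 6.835 = 2.585
Fold change = 2^(−2.585) = 0.1667

0.167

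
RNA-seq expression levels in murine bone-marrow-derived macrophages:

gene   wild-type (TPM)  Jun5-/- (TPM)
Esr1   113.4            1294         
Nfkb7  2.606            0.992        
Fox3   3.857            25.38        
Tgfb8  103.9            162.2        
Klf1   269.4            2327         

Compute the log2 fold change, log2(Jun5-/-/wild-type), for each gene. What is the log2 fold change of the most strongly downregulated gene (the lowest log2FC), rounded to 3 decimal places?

-1.393

log2(1294/113.4) = 3.512  (Esr1)
log2(0.992/2.606) = -1.393  (Nfkb7)
log2(25.38/3.857) = 2.718  (Fox3)
log2(162.2/103.9) = 0.643  (Tgfb8)
log2(2327/269.4) = 3.111  (Klf1)
Nfkb7 is most strongly downregulated.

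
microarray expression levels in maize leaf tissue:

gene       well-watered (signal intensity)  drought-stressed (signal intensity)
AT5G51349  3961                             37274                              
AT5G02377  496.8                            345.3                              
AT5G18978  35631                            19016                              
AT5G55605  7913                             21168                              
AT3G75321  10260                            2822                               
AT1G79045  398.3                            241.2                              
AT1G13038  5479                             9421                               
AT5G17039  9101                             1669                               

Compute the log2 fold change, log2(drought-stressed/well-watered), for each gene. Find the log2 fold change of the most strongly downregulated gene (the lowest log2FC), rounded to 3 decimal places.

log2(37274/3961) = 3.234  (AT5G51349)
log2(345.3/496.8) = -0.525  (AT5G02377)
log2(19016/35631) = -0.906  (AT5G18978)
log2(21168/7913) = 1.420  (AT5G55605)
log2(2822/10260) = -1.862  (AT3G75321)
log2(241.2/398.3) = -0.724  (AT1G79045)
log2(9421/5479) = 0.782  (AT1G13038)
log2(1669/9101) = -2.447  (AT5G17039)
AT5G17039 is most strongly downregulated.

-2.447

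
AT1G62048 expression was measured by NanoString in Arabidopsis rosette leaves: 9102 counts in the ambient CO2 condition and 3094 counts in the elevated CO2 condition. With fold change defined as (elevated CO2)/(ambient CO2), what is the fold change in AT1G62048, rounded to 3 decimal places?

0.340

Fold change = 3094 / 9102 = 0.3399
AT1G62048 is downregulated.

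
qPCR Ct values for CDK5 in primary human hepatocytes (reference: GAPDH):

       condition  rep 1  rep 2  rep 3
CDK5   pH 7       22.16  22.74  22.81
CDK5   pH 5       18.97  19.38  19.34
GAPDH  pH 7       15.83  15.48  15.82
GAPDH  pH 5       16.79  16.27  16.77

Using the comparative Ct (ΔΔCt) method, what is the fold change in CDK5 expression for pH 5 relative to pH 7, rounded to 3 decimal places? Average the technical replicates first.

18.896

Mean Ct: CDK5 pH 7 22.570; CDK5 pH 5 19.230; GAPDH pH 7 15.710; GAPDH pH 5 16.610
ΔCt(pH 7) = 22.570 − 15.710 = 6.860
ΔCt(pH 5) = 19.230 − 16.610 = 2.620
ΔΔCt = 2.620 − 6.860 = -4.240
Fold change = 2^(−(-4.240)) = 2^4.240 = 18.8959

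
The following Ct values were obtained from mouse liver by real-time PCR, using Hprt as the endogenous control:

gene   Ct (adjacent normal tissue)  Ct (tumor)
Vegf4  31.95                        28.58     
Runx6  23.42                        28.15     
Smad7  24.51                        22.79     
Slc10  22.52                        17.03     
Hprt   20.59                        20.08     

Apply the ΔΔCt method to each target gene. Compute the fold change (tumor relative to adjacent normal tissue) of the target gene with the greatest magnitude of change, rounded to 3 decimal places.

Vegf4: ΔΔCt = (28.58−20.08) − (31.95−20.59) = 8.50 − 11.36 = -2.86; fold change = 2^2.86 = 7.260
Runx6: ΔΔCt = (28.15−20.08) − (23.42−20.59) = 8.07 − 2.83 = 5.24; fold change = 2^-5.24 = 0.026
Smad7: ΔΔCt = (22.79−20.08) − (24.51−20.59) = 2.71 − 3.92 = -1.21; fold change = 2^1.21 = 2.313
Slc10: ΔΔCt = (17.03−20.08) − (22.52−20.59) = -3.05 − 1.93 = -4.98; fold change = 2^4.98 = 31.559
Runx6 has the largest |ΔΔCt| = 5.24.

0.026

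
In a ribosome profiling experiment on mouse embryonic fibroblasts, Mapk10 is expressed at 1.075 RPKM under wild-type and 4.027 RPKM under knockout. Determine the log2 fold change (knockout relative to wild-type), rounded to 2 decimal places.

Fold change = 4.027 / 1.075 = 3.7460
log2(3.7460) = 1.905

1.91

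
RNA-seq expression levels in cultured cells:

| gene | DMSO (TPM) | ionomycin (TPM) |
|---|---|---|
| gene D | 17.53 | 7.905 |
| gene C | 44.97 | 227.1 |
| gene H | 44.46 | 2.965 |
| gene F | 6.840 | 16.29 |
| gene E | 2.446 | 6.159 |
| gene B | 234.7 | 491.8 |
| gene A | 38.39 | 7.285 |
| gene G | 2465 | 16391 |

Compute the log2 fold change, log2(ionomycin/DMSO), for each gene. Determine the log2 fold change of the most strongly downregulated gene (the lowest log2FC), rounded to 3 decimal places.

-3.906

log2(7.905/17.53) = -1.149  (gene D)
log2(227.1/44.97) = 2.336  (gene C)
log2(2.965/44.46) = -3.906  (gene H)
log2(16.29/6.840) = 1.252  (gene F)
log2(6.159/2.446) = 1.332  (gene E)
log2(491.8/234.7) = 1.067  (gene B)
log2(7.285/38.39) = -2.398  (gene A)
log2(16391/2465) = 2.733  (gene G)
gene H is most strongly downregulated.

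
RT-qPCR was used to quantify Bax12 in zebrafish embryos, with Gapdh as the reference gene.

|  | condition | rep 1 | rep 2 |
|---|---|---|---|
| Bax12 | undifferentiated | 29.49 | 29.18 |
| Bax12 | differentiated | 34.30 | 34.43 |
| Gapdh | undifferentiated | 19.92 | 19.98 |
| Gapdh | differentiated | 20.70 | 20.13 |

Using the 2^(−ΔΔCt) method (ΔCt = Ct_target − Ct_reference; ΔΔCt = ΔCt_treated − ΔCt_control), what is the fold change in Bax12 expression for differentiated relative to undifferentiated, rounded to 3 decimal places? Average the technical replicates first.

0.042

Mean Ct: Bax12 undifferentiated 29.335; Bax12 differentiated 34.365; Gapdh undifferentiated 19.950; Gapdh differentiated 20.415
ΔCt(undifferentiated) = 29.335 − 19.950 = 9.385
ΔCt(differentiated) = 34.365 − 20.415 = 13.950
ΔΔCt = 13.950 − 9.385 = 4.565
Fold change = 2^(−4.565) = 0.0422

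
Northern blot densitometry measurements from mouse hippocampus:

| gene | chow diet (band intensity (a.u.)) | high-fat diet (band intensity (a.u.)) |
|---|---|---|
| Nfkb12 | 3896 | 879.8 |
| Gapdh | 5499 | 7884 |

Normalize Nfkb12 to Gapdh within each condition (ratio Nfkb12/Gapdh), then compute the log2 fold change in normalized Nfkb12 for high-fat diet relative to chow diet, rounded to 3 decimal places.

-2.667

Nfkb12/Gapdh (chow diet) = 3896 / 5499 = 0.70849
Nfkb12/Gapdh (high-fat diet) = 879.8 / 7884 = 0.11159
Fold change = 0.11159 / 0.70849 = 0.1575
log2(0.1575) = -2.6665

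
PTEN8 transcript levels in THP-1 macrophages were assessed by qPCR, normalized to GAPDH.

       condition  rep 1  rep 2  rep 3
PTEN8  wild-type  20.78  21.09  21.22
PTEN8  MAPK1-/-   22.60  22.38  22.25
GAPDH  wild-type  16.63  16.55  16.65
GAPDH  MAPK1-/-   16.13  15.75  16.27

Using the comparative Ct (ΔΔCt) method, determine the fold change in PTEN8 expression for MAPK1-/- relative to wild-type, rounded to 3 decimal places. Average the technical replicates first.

Mean Ct: PTEN8 wild-type 21.030; PTEN8 MAPK1-/- 22.410; GAPDH wild-type 16.610; GAPDH MAPK1-/- 16.050
ΔCt(wild-type) = 21.030 − 16.610 = 4.420
ΔCt(MAPK1-/-) = 22.410 − 16.050 = 6.360
ΔΔCt = 6.360 − 4.420 = 1.940
Fold change = 2^(−1.940) = 0.2606

0.261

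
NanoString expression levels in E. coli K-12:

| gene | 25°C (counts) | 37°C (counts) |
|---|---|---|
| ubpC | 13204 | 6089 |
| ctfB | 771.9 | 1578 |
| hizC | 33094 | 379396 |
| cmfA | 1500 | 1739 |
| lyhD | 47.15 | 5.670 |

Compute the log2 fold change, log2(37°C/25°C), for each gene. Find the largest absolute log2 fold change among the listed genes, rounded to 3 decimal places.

3.519

log2(6089/13204) = -1.117  (ubpC)
log2(1578/771.9) = 1.032  (ctfB)
log2(379396/33094) = 3.519  (hizC)
log2(1739/1500) = 0.213  (cmfA)
log2(5.670/47.15) = -3.056  (lyhD)
The largest magnitude belongs to hizC.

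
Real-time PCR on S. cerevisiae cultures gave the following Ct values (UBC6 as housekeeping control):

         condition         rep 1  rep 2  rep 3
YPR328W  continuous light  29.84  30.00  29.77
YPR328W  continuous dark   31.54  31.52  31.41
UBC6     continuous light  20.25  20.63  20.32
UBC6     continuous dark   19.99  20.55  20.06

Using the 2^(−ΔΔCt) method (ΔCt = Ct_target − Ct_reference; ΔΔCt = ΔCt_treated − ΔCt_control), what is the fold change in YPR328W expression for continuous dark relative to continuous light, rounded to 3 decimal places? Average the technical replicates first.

0.283

Mean Ct: YPR328W continuous light 29.870; YPR328W continuous dark 31.490; UBC6 continuous light 20.400; UBC6 continuous dark 20.200
ΔCt(continuous light) = 29.870 − 20.400 = 9.470
ΔCt(continuous dark) = 31.490 − 20.200 = 11.290
ΔΔCt = 11.290 − 9.470 = 1.820
Fold change = 2^(−1.820) = 0.2832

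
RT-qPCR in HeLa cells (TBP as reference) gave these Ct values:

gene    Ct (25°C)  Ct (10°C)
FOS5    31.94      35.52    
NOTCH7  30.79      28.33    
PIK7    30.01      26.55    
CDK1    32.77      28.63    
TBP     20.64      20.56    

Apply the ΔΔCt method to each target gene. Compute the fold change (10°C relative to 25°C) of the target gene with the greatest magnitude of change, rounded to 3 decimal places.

FOS5: ΔΔCt = (35.52−20.56) − (31.94−20.64) = 14.96 − 11.30 = 3.66; fold change = 2^-3.66 = 0.079
NOTCH7: ΔΔCt = (28.33−20.56) − (30.79−20.64) = 7.77 − 10.15 = -2.38; fold change = 2^2.38 = 5.205
PIK7: ΔΔCt = (26.55−20.56) − (30.01−20.64) = 5.99 − 9.37 = -3.38; fold change = 2^3.38 = 10.411
CDK1: ΔΔCt = (28.63−20.56) − (32.77−20.64) = 8.07 − 12.13 = -4.06; fold change = 2^4.06 = 16.679
CDK1 has the largest |ΔΔCt| = 4.06.

16.679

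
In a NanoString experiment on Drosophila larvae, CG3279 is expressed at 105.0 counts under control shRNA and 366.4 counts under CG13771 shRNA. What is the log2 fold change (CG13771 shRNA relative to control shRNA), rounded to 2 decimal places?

Fold change = 366.4 / 105.0 = 3.4895
log2(3.4895) = 1.803

1.80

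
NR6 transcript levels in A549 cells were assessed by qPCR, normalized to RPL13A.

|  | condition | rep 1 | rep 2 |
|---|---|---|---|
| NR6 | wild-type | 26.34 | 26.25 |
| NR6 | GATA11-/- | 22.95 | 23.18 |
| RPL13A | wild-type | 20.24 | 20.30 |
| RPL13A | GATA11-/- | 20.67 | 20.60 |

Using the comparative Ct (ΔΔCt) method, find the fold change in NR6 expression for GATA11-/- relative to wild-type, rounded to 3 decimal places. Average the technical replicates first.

12.084

Mean Ct: NR6 wild-type 26.295; NR6 GATA11-/- 23.065; RPL13A wild-type 20.270; RPL13A GATA11-/- 20.635
ΔCt(wild-type) = 26.295 − 20.270 = 6.025
ΔCt(GATA11-/-) = 23.065 − 20.635 = 2.430
ΔΔCt = 2.430 − 6.025 = -3.595
Fold change = 2^(−(-3.595)) = 2^3.595 = 12.0838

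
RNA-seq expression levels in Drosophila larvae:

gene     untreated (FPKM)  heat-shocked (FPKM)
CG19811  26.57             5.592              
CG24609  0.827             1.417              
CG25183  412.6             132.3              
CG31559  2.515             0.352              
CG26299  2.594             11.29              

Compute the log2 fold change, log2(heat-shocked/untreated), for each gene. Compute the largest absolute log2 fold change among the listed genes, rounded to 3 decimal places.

log2(5.592/26.57) = -2.248  (CG19811)
log2(1.417/0.827) = 0.777  (CG24609)
log2(132.3/412.6) = -1.641  (CG25183)
log2(0.352/2.515) = -2.837  (CG31559)
log2(11.29/2.594) = 2.122  (CG26299)
The largest magnitude belongs to CG31559.

2.837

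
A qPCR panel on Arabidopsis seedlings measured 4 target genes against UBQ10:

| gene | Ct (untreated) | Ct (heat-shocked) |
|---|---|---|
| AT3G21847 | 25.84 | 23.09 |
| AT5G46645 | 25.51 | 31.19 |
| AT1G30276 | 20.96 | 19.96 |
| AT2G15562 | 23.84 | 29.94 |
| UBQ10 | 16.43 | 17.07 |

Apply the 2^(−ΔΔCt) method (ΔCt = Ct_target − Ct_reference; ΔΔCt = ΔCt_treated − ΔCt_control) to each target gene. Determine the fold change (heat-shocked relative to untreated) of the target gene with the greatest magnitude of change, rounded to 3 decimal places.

0.023

AT3G21847: ΔΔCt = (23.09−17.07) − (25.84−16.43) = 6.02 − 9.41 = -3.39; fold change = 2^3.39 = 10.483
AT5G46645: ΔΔCt = (31.19−17.07) − (25.51−16.43) = 14.12 − 9.08 = 5.04; fold change = 2^-5.04 = 0.030
AT1G30276: ΔΔCt = (19.96−17.07) − (20.96−16.43) = 2.89 − 4.53 = -1.64; fold change = 2^1.64 = 3.117
AT2G15562: ΔΔCt = (29.94−17.07) − (23.84−16.43) = 12.87 − 7.41 = 5.46; fold change = 2^-5.46 = 0.023
AT2G15562 has the largest |ΔΔCt| = 5.46.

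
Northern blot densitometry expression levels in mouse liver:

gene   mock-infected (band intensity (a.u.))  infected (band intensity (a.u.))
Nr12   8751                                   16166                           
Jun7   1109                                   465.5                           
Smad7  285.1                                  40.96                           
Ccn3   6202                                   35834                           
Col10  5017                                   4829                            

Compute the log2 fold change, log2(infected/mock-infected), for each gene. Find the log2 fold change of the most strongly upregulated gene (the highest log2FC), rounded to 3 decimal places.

2.531

log2(16166/8751) = 0.885  (Nr12)
log2(465.5/1109) = -1.252  (Jun7)
log2(40.96/285.1) = -2.799  (Smad7)
log2(35834/6202) = 2.531  (Ccn3)
log2(4829/5017) = -0.055  (Col10)
Ccn3 is most strongly upregulated.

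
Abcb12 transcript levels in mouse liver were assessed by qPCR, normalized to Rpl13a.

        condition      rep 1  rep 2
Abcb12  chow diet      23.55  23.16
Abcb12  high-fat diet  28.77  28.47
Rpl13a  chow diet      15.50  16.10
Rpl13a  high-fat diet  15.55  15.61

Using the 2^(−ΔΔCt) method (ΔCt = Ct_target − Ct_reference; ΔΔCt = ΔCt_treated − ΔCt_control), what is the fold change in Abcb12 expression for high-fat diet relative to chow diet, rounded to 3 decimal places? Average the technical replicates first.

0.022

Mean Ct: Abcb12 chow diet 23.355; Abcb12 high-fat diet 28.620; Rpl13a chow diet 15.800; Rpl13a high-fat diet 15.580
ΔCt(chow diet) = 23.355 − 15.800 = 7.555
ΔCt(high-fat diet) = 28.620 − 15.580 = 13.040
ΔΔCt = 13.040 − 7.555 = 5.485
Fold change = 2^(−5.485) = 0.0223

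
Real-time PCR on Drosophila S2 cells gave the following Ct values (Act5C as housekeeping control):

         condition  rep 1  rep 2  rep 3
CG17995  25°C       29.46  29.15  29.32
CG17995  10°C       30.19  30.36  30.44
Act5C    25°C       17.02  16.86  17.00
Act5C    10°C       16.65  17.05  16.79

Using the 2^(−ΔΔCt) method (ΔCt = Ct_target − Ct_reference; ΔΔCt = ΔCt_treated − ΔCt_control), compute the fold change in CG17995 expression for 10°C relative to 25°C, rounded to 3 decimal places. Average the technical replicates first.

0.451

Mean Ct: CG17995 25°C 29.310; CG17995 10°C 30.330; Act5C 25°C 16.960; Act5C 10°C 16.830
ΔCt(25°C) = 29.310 − 16.960 = 12.350
ΔCt(10°C) = 30.330 − 16.830 = 13.500
ΔΔCt = 13.500 − 12.350 = 1.150
Fold change = 2^(−1.150) = 0.4506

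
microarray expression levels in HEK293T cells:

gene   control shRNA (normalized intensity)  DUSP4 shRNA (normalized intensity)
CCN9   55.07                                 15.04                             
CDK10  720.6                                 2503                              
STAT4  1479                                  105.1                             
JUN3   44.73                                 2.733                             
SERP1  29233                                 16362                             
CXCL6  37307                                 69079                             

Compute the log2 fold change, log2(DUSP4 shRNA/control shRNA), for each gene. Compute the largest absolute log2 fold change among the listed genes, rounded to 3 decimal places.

log2(15.04/55.07) = -1.872  (CCN9)
log2(2503/720.6) = 1.796  (CDK10)
log2(105.1/1479) = -3.815  (STAT4)
log2(2.733/44.73) = -4.033  (JUN3)
log2(16362/29233) = -0.837  (SERP1)
log2(69079/37307) = 0.889  (CXCL6)
The largest magnitude belongs to JUN3.

4.033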